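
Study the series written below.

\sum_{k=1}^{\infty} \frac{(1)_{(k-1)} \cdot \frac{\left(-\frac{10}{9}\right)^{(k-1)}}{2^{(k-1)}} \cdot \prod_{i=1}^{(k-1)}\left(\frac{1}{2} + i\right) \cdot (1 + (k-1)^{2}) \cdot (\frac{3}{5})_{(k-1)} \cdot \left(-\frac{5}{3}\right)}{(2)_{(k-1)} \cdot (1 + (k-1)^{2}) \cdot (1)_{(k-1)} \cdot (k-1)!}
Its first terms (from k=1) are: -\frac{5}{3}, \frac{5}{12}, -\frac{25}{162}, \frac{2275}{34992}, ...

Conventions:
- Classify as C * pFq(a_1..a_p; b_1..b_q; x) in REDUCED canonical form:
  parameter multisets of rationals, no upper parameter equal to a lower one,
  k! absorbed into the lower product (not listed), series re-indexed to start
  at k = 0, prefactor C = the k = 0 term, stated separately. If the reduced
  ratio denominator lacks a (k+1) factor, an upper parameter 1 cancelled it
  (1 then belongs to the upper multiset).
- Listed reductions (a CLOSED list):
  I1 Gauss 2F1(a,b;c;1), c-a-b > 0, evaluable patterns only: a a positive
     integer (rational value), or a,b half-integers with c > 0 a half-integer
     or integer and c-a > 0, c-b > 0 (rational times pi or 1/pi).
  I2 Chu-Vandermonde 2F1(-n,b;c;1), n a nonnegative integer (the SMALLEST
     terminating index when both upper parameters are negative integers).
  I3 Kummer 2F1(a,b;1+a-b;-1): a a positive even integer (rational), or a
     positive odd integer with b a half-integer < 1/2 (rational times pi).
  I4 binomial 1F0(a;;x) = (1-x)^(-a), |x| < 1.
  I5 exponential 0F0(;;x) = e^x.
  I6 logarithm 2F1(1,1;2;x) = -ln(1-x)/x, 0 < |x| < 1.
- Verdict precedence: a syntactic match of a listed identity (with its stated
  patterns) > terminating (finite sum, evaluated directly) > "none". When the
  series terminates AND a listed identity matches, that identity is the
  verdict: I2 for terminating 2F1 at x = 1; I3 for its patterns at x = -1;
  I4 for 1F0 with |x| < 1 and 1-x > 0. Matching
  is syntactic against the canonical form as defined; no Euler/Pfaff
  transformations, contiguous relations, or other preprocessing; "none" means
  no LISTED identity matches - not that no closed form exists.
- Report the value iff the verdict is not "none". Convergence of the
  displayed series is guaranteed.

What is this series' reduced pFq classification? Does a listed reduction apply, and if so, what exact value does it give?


Key observation: from the first term -\frac{5}{3}: the parameter 1 appears in both the upper and lower lists and cancels (alongside the other common factor).
Step ratio: r(k) = -\frac{5}{9} * (k+\frac{3}{5}) (k+\frac{3}{2}) / [(k+2) (k+1)] ; factor over Q: parameters, x = -\frac{5}{9}, and C = -\frac{5}{3}.

Reduced: x = -\frac{5}{9}, 2F1, upper = {\frac{3}{5}, \frac{3}{2}}, lower = {2}, C = -\frac{5}{3}. Verdict: none. A 2F1 with upper {\frac{3}{5}, \frac{3}{2}} fits none of I1-I6 at x = -\frac{5}{9}; the sum runs forever.


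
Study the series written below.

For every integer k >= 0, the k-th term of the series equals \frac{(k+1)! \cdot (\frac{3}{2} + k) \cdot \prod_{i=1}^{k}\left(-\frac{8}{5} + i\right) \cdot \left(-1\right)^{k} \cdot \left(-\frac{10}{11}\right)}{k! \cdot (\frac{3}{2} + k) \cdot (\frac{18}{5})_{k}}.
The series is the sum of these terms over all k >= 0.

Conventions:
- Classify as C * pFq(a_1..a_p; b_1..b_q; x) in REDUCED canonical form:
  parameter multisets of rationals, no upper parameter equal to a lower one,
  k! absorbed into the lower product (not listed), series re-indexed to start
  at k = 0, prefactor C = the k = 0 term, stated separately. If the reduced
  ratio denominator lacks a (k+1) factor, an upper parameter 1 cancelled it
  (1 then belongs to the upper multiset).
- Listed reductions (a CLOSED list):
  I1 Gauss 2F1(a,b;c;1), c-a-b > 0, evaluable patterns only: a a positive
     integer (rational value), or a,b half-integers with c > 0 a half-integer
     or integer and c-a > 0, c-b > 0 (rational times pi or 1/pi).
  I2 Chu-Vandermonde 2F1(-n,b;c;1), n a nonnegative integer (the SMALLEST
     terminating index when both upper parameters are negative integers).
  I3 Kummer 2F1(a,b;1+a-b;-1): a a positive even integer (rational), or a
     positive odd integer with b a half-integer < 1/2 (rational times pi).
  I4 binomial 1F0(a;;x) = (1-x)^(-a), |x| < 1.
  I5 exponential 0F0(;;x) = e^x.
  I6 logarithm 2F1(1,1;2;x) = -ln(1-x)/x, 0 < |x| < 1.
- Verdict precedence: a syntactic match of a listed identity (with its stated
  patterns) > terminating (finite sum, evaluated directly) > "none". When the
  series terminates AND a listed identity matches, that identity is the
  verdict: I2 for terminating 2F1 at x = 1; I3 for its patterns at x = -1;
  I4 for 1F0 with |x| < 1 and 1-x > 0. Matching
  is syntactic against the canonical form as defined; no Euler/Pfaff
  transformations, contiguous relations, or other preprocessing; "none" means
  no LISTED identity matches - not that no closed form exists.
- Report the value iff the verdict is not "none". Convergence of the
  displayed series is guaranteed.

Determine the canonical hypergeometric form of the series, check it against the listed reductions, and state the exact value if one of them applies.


With C = -\frac{10}{11}: the canonical form is 2F1(-\frac{3}{5}, 2; \frac{18}{5}; -1). Verdict: the Kummer evaluation I3 applies (x = -1; c = \frac{18}{5} equals 1+a-b for upper {-\frac{3}{5}, 2}: listed pattern). Value: -\frac{13}{11}.

The tell: with t_0 = -\frac{10}{11}, striking the common factor k + 3/2 reduces the term (C = -10/11, x = -1).
Ratio: r(k) = -1 * (k-\frac{3}{5}) (k+2) / [(k+\frac{18}{5}) (k+1)] ; factor over Q: parameters, x = -1, and C = -\frac{10}{11}.


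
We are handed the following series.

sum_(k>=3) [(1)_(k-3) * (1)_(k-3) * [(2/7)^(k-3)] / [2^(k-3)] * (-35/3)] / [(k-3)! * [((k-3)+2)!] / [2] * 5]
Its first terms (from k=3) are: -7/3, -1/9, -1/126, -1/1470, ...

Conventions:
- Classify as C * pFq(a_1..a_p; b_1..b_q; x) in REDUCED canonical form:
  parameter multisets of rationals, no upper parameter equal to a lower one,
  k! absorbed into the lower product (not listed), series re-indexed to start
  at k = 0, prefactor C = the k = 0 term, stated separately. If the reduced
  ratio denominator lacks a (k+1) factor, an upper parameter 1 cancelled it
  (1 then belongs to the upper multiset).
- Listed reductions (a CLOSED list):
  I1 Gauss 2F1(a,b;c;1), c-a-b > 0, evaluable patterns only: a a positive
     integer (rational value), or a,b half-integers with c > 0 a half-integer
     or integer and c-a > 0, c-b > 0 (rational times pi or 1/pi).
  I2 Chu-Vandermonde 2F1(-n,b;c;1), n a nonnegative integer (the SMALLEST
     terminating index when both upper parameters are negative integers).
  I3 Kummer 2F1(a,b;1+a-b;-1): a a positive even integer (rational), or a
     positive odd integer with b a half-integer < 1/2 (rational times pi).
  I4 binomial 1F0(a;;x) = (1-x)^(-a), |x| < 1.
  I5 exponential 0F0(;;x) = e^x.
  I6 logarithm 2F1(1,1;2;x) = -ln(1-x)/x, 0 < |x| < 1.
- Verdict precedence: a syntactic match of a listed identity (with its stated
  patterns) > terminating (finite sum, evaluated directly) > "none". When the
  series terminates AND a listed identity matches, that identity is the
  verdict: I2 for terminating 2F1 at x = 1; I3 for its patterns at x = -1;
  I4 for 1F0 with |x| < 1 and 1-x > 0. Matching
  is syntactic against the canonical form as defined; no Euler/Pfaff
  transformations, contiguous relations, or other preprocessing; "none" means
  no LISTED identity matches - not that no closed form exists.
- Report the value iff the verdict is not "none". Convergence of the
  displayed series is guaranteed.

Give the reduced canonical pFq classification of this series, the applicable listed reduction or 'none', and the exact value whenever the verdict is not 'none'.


The series (x = 1/7) is 2F1: upper {1, 1}, lower {3}, prefactor -7/3. Verdict: none (x = 1/7): each listed identity misses the multisets {1, 1} ; {3}.

Key step: t_0 = -7/3 here, and the two k-th powers (C = -7/3, x = 1/7) combine into one argument.
Consecutive-term ratio: r(k) = (1/7) * (k+1) (k+1) / [(k+3) (k+1)] - poly over poly, x = (1/7) from leading terms; C = -7/3 at k = 0.


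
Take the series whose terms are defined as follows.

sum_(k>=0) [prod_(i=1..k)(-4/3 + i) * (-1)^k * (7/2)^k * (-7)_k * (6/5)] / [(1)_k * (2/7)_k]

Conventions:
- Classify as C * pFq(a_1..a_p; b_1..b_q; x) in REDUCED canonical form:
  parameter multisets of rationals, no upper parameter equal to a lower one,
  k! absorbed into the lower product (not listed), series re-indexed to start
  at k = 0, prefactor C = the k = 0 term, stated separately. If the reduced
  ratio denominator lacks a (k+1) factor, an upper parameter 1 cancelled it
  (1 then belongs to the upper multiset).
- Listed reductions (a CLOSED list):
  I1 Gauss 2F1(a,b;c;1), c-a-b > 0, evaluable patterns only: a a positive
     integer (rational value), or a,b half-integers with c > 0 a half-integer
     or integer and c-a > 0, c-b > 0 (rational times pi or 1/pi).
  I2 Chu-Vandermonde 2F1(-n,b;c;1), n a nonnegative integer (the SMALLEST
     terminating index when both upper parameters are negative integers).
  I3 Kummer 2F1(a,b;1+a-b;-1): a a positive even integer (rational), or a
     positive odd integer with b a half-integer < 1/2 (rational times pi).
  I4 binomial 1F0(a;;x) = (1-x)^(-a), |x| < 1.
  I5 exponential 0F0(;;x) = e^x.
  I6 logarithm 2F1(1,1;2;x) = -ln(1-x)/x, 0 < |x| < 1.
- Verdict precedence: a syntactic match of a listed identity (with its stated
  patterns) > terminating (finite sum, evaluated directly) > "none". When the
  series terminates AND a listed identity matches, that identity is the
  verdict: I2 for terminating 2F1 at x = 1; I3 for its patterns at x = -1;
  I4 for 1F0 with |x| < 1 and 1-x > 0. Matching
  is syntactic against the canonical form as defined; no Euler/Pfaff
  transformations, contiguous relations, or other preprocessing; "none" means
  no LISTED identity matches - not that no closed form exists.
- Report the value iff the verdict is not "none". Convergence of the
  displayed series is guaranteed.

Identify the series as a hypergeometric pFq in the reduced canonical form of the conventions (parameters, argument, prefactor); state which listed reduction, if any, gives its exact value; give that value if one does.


Canonical form: C = 6/5 times 2F1 with upper {-7, -1/3}, lower {2/7}, x = -7/2. Verdict: terminating at k = 7: the factor (-7)_k kills every later term; summing the 8 survivors is exact. Value: -114765928021075/8576119296.

Structural cue: x = (-7/2) and (1)_k (C = 6/5) is k! itself.
Consecutive-term ratio: r(k) = (-7/2) * (k-7) (k-1/3) / [(k+2/7) (k+1)] - rational; roots negated = parameters, x = (-7/2), C = 6/5.


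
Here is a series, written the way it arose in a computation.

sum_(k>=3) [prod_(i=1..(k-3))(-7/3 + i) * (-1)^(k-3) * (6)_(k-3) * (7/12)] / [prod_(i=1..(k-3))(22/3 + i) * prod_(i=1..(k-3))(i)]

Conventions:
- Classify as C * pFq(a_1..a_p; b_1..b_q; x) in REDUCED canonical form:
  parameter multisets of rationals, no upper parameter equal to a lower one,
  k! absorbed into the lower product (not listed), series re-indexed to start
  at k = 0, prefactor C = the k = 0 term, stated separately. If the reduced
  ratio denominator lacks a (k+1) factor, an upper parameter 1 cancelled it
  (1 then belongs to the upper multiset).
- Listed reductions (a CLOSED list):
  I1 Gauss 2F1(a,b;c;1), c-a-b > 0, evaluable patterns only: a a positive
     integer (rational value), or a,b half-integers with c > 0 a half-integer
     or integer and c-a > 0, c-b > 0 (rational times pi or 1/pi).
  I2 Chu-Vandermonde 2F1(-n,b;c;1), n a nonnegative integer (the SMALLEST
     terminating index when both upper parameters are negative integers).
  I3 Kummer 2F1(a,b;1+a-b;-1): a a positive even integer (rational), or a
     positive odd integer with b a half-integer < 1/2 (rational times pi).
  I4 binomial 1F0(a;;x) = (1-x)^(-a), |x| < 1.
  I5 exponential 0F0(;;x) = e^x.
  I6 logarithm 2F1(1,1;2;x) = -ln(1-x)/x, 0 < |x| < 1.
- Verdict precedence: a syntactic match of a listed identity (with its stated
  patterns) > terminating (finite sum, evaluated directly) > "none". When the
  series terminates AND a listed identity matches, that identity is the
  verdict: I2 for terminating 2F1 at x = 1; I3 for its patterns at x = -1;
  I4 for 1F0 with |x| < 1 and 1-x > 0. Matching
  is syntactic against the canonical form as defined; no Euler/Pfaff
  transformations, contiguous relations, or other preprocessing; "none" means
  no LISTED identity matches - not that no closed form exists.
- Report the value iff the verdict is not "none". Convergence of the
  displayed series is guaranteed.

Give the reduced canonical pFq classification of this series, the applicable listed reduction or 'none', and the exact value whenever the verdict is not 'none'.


This is 7/12 * 2F1(-4/3, 6; 25/3; -1) in reduced canonical form. Verdict at x = -1: Kummer's theorem (I3) matches (x = -1; c = 25/3 equals 1+a-b for upper {-4/3, 6}: listed pattern). Hence: 1463/1215.

Structural cue: x = (-1) and the product of the first k integers (C = 7/12) is k!.
Ratio: r(k) = (-1) * (k-4/3) (k+6) / [(k+25/3) (k+1)] - rational in k, leading ratio (-1); with t_0 = 7/12, classification follows.


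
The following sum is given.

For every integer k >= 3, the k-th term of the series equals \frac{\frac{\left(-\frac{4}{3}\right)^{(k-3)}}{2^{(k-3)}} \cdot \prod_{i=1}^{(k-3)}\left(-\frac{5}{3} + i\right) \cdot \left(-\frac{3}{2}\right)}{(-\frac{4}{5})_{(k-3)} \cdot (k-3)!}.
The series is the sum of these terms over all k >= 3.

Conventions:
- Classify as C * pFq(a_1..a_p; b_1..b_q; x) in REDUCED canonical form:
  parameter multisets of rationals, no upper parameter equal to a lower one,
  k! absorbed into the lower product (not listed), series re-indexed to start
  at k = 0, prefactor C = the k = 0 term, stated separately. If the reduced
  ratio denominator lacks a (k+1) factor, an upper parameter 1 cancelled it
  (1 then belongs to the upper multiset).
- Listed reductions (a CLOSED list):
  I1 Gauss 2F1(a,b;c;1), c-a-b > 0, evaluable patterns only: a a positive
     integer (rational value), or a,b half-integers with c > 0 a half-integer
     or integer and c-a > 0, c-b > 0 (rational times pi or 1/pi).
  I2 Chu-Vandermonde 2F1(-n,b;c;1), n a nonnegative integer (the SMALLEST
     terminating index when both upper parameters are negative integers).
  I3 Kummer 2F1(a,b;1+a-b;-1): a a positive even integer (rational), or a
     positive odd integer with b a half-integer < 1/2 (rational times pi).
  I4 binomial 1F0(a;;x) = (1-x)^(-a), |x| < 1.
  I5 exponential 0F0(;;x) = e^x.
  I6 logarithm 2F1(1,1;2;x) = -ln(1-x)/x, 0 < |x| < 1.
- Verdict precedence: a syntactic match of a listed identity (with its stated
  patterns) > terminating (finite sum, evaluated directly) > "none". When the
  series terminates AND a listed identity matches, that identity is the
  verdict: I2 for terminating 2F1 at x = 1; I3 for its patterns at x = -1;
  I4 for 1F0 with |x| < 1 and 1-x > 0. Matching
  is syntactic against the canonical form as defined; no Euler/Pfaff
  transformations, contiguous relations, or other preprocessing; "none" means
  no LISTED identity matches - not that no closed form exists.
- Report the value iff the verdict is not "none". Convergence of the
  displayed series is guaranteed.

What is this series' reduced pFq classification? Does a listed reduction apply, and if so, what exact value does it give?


Classification (C = -\frac{3}{2}): 1F1 with upper {-\frac{2}{3}}, lower {-\frac{4}{5}}, argument x = -\frac{2}{3}. Verdict: none. A 1F1 with upper {-\frac{2}{3}} fits none of I1-I6 at x = -\frac{2}{3}; the sum runs forever.

Structural cue: with t_0 = -\frac{3}{2}, the two k-th powers (prefactor -3/2) combine into one argument.
Step ratio: r(k) = -\frac{2}{3} * (k-\frac{2}{3}) / [(k-\frac{4}{5}) (k+1)] ; factor over Q: parameters, x = -\frac{2}{3}, and C = -\frac{3}{2}.


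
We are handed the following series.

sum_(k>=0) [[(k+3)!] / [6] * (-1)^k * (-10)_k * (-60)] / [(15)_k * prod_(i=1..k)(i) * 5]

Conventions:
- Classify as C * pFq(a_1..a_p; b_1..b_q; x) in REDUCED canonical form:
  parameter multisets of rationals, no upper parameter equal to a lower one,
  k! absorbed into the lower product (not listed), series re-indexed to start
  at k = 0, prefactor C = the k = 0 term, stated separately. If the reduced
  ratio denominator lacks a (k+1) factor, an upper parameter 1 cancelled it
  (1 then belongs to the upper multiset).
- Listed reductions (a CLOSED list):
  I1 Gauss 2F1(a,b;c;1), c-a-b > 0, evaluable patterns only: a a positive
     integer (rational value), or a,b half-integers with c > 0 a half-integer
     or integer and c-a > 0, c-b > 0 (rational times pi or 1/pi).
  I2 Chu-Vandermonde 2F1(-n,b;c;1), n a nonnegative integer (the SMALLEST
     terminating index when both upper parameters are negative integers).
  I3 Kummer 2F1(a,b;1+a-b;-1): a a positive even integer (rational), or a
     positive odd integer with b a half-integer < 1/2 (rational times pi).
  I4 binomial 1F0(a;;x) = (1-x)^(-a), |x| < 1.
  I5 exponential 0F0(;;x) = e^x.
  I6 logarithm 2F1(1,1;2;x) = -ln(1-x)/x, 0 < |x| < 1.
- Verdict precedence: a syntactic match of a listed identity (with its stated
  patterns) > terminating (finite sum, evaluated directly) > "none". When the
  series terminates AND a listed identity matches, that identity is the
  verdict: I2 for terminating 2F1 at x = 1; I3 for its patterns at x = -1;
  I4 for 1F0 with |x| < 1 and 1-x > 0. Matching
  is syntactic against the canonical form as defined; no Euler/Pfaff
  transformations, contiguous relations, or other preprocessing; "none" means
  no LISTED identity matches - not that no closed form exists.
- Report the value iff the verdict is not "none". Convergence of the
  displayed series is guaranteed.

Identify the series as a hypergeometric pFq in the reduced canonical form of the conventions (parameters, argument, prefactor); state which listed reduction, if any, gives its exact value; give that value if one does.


At argument -1: a 2F1 with upper {-10, 4}, lower {15}, scaled by C = -12. Verdict at x = -1: the Kummer evaluation I3 matches (x = -1; c = 15 equals 1+a-b for upper {-10, 4}: listed pattern). Its exact value is -182.

First insight: t_0 being -12, the product of the first k integers (prefactor -12) is k!.
Term ratio: r(k) = (-1) * (k-10) (k+4) / [(k+15) (k+1)] - rational in k. x = (-1); t_0 = -12; negate the roots.


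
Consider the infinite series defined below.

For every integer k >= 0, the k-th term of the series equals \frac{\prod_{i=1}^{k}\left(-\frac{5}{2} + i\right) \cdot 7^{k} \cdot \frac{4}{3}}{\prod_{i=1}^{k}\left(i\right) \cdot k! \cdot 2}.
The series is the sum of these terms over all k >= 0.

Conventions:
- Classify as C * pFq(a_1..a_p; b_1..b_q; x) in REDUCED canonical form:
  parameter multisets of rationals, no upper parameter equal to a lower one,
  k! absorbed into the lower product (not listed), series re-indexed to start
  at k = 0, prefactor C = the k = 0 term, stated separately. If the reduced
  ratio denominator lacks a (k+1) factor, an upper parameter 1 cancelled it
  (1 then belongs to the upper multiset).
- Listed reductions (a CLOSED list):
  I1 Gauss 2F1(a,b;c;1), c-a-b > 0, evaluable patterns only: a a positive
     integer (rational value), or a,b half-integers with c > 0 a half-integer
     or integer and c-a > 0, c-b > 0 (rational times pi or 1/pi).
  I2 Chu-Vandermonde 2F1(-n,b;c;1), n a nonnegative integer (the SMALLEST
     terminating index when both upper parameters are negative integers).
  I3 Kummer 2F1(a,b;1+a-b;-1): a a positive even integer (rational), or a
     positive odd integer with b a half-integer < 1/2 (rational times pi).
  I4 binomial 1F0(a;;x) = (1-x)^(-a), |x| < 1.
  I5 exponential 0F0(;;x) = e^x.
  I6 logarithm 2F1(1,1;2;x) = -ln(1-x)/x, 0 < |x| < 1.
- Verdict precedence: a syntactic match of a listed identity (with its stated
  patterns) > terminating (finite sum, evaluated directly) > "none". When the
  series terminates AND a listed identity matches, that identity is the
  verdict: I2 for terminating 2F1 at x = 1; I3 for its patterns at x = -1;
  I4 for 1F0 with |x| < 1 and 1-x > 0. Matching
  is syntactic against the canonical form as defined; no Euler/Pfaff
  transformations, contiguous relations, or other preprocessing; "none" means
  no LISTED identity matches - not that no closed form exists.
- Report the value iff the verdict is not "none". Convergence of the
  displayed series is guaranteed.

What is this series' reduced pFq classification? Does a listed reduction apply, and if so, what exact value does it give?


The series (x = 7) is 1F1: upper {-\frac{3}{2}}, lower {1}, prefactor \frac{2}{3}. Verdict: none. No listed pattern accepts 1F1(-\frac{3}{2}; 1; 7).

First insight: x = 7 and the running product (C = 2/3, x = 7) telescopes to a rising factorial.
Step ratio: r(k) = 7 * (k-\frac{3}{2}) / [(k+1) (k+1)] - rational in k, leading ratio 7; with t_0 = \frac{2}{3}, classification follows.


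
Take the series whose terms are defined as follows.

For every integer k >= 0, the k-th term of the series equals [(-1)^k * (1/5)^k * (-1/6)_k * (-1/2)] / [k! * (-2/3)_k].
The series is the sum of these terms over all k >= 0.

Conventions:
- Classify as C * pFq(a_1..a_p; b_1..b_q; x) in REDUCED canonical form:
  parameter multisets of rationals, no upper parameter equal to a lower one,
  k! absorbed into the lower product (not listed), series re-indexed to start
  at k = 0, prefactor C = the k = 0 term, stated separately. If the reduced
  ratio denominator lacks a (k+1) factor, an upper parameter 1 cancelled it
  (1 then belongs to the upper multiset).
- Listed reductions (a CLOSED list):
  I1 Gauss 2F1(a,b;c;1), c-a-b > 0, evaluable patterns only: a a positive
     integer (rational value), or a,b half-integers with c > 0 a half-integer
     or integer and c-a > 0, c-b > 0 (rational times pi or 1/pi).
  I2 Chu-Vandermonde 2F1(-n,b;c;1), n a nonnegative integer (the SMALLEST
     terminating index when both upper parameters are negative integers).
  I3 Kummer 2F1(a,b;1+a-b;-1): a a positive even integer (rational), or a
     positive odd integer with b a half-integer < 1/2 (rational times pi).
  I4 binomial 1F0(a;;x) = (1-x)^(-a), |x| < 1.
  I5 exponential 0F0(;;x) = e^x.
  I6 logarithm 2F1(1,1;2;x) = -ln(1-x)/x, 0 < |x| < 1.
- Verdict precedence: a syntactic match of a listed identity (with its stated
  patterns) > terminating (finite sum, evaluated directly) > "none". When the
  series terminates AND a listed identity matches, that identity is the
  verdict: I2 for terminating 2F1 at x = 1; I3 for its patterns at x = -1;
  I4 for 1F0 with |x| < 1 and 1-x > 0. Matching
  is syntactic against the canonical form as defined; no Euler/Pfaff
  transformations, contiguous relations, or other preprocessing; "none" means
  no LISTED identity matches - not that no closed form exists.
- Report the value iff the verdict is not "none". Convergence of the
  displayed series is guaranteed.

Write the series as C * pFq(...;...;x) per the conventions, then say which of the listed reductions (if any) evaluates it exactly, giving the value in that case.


This is -1/2 * 1F1(-1/6; -2/3; -1/5) in reduced canonical form. Verdict: none (x = -1/5): each listed identity misses the multisets {-1/6} ; {-2/3}.

Key observation: x = (-1/5) and the (-1)^k factor (prefactor -1/2) folds into the argument's sign.
Term ratio: r(k) = (-1/5) * (k-1/6) / [(k-2/3) (k+1)] - poly over poly, x = (-1/5) from leading terms; C = -1/2 at k = 0.


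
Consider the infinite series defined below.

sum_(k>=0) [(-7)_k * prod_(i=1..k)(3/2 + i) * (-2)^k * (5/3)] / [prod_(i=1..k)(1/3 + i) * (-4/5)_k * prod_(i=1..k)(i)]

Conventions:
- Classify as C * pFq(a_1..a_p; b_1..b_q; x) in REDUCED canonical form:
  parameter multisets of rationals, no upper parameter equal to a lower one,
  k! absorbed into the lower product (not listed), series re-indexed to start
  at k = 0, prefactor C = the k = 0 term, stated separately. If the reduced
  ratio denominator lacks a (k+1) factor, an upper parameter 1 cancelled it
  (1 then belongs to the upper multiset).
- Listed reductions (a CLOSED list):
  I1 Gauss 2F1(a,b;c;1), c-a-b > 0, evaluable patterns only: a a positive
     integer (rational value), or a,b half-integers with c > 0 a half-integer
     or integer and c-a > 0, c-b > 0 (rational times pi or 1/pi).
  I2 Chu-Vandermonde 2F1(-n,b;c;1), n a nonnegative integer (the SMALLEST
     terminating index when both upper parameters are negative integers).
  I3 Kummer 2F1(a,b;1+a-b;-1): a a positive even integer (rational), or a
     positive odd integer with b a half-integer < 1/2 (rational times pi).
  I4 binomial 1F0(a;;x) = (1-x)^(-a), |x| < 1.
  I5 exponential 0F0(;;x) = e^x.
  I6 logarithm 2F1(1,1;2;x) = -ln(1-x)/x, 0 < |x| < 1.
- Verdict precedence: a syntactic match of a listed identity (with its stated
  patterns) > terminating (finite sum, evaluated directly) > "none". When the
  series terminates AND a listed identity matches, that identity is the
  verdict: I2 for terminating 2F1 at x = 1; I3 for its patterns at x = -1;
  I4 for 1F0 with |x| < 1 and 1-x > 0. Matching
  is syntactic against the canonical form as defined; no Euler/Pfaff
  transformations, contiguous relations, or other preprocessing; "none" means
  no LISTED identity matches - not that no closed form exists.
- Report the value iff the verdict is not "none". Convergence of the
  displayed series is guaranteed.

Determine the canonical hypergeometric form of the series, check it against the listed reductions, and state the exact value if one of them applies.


Prefactor 5/3, argument -2: 2F2 with upper {-7, 5/2} over lower {-4/5, 4/3}. Verdict: terminating. With -7 upstairs the series is a 8-term polynomial sum; evaluated term by term. Sum: -105561562030205/3739287552.

Key observation: x = (-2) and the lower running product (prefactor 5/3) is a rising factorial.
Term ratio: r(k) = (-2) * (k-7) (k+5/2) / [(k-4/5) (k+4/3) (k+1)] - rational in k. x = (-2); t_0 = 5/3; negate the roots.


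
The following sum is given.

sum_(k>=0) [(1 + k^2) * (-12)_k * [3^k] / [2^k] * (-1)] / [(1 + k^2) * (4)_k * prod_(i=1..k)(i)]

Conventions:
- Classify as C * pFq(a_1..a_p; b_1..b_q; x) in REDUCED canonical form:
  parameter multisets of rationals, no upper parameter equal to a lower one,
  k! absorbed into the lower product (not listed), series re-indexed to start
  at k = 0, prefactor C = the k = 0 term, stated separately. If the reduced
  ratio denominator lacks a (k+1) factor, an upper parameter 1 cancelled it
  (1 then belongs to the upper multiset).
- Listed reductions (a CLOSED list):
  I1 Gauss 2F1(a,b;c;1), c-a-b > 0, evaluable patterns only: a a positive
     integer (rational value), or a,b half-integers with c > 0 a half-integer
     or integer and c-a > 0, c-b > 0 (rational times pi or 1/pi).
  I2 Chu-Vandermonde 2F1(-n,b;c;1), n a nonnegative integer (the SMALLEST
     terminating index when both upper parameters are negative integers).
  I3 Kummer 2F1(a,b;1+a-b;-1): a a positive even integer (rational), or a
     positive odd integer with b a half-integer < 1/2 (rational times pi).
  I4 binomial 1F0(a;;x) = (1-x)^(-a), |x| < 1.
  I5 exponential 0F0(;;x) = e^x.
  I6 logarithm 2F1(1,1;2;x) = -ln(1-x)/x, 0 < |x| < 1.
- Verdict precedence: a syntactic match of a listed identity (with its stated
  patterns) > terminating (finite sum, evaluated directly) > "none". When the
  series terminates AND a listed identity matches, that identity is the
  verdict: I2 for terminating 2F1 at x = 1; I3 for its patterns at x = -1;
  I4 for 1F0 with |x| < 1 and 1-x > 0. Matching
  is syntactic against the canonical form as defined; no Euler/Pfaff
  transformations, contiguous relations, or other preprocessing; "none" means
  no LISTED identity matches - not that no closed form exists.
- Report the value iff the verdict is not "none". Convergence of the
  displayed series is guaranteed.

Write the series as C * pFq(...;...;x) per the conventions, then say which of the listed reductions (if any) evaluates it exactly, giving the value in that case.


Structural cue: x = (3/2) and the factor k^2 + 1 cancels (top and bottom), leaving prefactor -1.
Ratio: r(k) = (3/2) * (k-12) / [(k+4) (k+1)] - rational in k, leading ratio (3/2); with t_0 = -1, classification follows.

Prefactor -1, argument 3/2: 1F1 with upper {-12} over lower {4}. Verdict: terminating at k = 12: the factor (-12)_k kills every later term; summing the 13 survivors is exact. Value: 10897824299/524812288000.


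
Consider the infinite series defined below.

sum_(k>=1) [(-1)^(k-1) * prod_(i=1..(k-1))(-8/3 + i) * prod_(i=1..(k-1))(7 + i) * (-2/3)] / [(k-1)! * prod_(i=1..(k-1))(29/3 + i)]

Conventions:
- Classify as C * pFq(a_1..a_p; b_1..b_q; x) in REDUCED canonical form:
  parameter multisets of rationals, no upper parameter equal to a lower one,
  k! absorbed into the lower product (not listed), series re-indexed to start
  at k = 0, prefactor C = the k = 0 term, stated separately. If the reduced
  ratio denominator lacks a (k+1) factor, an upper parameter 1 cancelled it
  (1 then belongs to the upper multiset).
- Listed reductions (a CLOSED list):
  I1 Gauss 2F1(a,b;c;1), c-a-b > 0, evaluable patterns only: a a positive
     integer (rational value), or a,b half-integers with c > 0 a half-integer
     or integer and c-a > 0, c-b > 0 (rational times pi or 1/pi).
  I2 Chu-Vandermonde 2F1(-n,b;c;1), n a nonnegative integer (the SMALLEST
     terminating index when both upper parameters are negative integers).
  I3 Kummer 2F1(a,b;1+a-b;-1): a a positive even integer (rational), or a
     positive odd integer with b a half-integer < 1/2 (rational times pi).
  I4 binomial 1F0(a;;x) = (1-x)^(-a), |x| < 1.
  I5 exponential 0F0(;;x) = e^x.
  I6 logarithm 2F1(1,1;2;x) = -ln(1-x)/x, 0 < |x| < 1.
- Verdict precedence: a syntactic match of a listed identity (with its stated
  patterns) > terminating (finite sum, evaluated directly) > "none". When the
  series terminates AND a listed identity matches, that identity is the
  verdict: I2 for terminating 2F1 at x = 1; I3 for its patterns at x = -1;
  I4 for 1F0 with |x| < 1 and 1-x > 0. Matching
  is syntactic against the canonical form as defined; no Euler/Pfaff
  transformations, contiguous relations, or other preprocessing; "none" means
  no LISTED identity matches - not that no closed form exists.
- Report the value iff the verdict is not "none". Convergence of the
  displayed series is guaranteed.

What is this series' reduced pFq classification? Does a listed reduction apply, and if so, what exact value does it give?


At argument -1: a 2F1 with upper {-5/3, 8}, lower {32/3}, scaled by C = -2/3. Verdict: Kummer (I3) applies (x = -1; c = 32/3 equals 1+a-b for upper {-5/3, 8}: listed pattern). Sum: -8671/5103.

The tell: x = (-1) and the lower running product (C = -2/3, x = -1) is a rising factorial.
Consecutive-term ratio: r(k) = (-1) * (k-5/3) (k+8) / [(k+32/3) (k+1)] - rational in k. x = (-1); t_0 = -2/3; negate the roots.


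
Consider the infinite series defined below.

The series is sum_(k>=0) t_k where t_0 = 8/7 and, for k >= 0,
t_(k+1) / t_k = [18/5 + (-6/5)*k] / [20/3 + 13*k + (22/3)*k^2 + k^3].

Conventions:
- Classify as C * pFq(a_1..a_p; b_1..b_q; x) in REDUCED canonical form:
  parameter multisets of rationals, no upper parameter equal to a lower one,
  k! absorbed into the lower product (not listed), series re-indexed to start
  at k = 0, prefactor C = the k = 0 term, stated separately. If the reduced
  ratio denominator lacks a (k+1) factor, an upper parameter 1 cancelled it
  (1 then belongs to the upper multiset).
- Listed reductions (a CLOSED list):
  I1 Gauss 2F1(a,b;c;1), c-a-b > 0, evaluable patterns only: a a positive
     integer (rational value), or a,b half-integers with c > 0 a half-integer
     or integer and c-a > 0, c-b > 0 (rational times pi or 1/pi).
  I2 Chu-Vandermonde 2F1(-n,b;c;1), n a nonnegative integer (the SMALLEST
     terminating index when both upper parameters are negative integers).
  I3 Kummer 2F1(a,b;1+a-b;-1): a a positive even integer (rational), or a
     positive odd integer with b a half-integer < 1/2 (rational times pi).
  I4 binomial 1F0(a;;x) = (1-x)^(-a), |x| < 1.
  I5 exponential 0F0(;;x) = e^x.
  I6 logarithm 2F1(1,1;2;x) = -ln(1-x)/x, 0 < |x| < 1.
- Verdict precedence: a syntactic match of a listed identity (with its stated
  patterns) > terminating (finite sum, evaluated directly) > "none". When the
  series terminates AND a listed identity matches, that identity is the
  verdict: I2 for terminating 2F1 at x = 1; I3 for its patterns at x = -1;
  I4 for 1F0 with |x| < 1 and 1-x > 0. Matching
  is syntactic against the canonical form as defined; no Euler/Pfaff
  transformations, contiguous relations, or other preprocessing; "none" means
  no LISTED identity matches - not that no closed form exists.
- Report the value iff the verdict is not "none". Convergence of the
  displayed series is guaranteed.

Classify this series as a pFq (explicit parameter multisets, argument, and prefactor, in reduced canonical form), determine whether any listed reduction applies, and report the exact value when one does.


x = -6/5 here; the reduced form reads 1F2, upper {-3}, lower {4/3, 5}, C = 8/7. Verdict: terminating. (-3)_k vanishes past k = 3, leaving a 4-term sum, computed directly. Its exact value is 1944172/1071875.

First insight: t_0 = 8/7 here, and factor the ratio over Q (prefactor 8/7): negated roots = parameters.
Adjacent-term ratio: r(k) = (-6/5) * (k-3) / [(k+4/3) (k+5) (k+1)] - poly over poly, x = (-6/5) from leading terms; C = 8/7 at k = 0.


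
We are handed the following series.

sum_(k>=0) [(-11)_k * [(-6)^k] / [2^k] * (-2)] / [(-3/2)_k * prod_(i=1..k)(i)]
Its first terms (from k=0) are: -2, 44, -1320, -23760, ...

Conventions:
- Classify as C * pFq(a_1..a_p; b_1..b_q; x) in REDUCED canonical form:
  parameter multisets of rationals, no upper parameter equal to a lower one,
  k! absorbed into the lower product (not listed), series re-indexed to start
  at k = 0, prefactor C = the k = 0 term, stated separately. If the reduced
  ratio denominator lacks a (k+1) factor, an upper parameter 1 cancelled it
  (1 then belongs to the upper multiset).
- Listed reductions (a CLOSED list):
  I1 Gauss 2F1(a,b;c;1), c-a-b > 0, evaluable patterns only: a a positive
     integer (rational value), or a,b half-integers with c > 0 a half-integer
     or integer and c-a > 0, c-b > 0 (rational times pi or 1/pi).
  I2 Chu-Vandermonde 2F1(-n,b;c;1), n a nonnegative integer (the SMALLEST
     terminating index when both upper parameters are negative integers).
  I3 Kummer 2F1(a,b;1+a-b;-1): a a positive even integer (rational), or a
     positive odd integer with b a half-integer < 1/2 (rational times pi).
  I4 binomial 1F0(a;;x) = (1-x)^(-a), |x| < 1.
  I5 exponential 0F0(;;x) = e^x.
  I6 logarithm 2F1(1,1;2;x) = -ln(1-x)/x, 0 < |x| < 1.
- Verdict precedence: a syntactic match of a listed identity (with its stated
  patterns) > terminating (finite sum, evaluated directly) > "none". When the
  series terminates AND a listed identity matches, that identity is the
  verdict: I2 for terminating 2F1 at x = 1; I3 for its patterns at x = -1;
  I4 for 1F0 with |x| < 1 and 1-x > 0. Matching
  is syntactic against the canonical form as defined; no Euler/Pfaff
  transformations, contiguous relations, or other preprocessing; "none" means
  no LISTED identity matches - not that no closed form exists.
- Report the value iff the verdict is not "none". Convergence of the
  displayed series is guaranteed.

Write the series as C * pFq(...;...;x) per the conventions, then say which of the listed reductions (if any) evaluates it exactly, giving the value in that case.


x = -3 here; the reduced form reads 1F1, upper {-11}, lower {-3/2}, C = -2. Verdict: terminating. With -11 upstairs the series is a 12-term polynomial sum; evaluated term by term. Exact value: -30539862306/60775.

First insight: t_0 = -2 here, and the product of the first k integers (C = -2, x = -3) is k!.
Ratio: r(k) = (-3) * (k-11) / [(k-3/2) (k+1)] - rational in k, leading ratio (-3); with t_0 = -2, classification follows.


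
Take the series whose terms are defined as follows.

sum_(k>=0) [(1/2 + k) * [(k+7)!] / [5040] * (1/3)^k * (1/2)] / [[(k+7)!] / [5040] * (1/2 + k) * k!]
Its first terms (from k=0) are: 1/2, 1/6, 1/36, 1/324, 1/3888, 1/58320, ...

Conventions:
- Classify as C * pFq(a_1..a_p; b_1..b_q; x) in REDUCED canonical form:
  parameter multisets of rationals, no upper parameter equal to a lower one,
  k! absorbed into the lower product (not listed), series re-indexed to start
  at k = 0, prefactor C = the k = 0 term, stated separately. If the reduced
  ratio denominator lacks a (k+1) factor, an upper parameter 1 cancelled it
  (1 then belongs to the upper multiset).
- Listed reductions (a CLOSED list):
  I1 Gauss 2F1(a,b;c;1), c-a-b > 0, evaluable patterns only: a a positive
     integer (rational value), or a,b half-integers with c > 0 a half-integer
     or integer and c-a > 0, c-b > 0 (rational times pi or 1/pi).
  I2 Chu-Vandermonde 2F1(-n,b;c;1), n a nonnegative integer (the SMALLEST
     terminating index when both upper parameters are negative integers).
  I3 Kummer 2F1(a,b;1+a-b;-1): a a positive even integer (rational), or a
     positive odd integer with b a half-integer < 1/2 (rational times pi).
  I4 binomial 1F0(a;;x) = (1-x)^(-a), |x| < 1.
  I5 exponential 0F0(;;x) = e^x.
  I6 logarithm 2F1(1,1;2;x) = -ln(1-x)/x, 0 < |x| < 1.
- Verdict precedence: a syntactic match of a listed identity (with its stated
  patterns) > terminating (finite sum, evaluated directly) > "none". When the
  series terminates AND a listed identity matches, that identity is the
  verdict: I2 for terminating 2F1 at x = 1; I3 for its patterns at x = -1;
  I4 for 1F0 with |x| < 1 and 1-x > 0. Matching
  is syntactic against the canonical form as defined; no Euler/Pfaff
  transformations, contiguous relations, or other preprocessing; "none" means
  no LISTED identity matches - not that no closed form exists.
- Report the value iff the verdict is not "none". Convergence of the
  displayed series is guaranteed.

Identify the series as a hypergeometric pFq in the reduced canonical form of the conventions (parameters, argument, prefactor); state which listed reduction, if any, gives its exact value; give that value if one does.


The series (x = 1/3) is 0F0: upper {-}, lower {-}, prefactor 1/2. Verdict: this is the I5 exponential reduction (the 0F0 exponential series at x = 1/3). Exact value: (1/2) * e^(1/3).

Key observation: with t_0 = 1/2, the denominator's factorial ratio (prefactor 1/2) is a lower Pochhammer.
Adjacent-term ratio: r(k) = (1/3) * 1 / [(k+1)] - rational; roots negated = parameters, x = (1/3), C = 1/2.


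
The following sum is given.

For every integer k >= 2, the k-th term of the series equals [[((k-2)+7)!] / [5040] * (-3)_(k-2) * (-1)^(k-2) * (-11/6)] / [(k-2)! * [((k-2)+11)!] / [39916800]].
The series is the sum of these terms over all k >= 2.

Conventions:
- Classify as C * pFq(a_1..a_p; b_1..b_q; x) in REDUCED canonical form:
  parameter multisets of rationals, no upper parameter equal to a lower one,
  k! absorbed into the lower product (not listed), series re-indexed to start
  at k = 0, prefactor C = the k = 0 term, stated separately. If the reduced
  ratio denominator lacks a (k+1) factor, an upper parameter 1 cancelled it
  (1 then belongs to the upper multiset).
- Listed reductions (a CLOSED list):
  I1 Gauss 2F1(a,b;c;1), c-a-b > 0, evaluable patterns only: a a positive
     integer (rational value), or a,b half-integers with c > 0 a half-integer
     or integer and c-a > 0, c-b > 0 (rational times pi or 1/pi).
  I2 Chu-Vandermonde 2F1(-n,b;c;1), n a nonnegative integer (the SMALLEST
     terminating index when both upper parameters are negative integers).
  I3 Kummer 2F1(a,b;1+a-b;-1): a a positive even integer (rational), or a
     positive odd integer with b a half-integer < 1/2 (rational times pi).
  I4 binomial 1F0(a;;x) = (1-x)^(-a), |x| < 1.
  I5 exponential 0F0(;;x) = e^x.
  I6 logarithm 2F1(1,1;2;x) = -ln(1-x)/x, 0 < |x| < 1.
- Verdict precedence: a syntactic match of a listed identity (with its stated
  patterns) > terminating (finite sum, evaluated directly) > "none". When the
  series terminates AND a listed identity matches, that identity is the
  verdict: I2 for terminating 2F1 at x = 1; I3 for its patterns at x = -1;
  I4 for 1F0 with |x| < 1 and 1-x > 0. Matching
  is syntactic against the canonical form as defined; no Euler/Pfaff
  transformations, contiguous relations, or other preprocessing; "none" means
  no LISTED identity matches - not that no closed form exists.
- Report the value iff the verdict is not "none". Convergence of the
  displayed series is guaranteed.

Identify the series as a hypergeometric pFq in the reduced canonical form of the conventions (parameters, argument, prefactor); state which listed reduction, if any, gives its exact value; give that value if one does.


This is -11/6 * 2F1(-3, 8; 12; -1) in reduced canonical form. Verdict: Kummer (I3) fires (x = -1; c = 12 equals 1+a-b for upper {-3, 8}: listed pattern). Value: -121/14.

First insight: x = (-1) and the factorial ratio (C = -11/6) (k+a-1)!/(a-1)! is a rising factorial (a)_k.
Adjacent-term ratio: r(k) = (-1) * (k-3) (k+8) / [(k+12) (k+1)] - poly over poly, x = (-1) from leading terms; C = -11/6 at k = 0.
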